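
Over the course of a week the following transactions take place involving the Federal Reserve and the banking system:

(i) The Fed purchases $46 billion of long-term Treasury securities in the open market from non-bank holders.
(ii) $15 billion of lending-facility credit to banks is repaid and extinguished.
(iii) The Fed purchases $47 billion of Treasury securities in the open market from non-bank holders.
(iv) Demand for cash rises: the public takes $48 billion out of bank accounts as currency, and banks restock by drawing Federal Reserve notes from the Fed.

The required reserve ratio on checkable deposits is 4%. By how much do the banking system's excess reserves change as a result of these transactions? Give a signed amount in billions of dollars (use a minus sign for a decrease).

+$28.2 billion

Asset purchase (from non-banks) $46 billion: reserves +$46B, deposits +$46B.
Discount-window repayment $15 billion: reserves −$15B, deposits 0.
Asset purchase (from non-banks) $47 billion: reserves +$47B, deposits +$47B.
Currency withdrawal $48 billion: reserves −$48B, deposits −$48B.
Totals: Δreserves = +$30B, Δdeposits = +$45B.
Δrequired reserves = 4% × +$45B = +$1.8B.
Δexcess reserves = Δreserves − Δrequired = +$30B − (+$1.8B) = +$28.2 billion.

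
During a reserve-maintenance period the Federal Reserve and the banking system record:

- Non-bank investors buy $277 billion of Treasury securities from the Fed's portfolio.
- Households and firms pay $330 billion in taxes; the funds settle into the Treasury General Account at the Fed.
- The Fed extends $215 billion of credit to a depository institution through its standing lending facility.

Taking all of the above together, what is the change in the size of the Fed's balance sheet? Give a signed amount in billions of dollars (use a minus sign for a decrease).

Asset sale (to non-banks) $277 billion: a Fed asset is shed → −$277B.
Government account inflow $330 billion: only the composition of liabilities changes → 0.
Discount-window loan $215 billion: a Fed asset is acquired → +$215B.
Net: −277 + 0 + 215 = -$62 billion.

-$62 billion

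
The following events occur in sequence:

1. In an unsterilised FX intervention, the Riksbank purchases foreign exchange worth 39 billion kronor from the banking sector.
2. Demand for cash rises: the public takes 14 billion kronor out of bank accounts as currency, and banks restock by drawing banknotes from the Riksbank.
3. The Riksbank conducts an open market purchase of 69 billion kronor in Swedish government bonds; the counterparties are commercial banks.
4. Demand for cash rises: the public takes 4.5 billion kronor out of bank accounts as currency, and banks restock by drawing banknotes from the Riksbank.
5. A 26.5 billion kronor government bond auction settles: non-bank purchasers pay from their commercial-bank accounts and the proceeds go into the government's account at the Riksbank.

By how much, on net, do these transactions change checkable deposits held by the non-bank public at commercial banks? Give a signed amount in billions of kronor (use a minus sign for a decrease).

FX purchase 39 billion kronor: the counterparty is a bank, so public deposits are unchanged → 0.
Currency withdrawal 14 billion kronor: non-bank counterparties' bank balances fall → −14B.
OMO purchase (from banks) 69 billion kronor: the counterparty is a bank, so public deposits are unchanged → 0.
Currency withdrawal 4.5 billion kronor: non-bank counterparties' bank balances fall → −4.5B.
Government account inflow 26.5 billion kronor: non-bank counterparties' bank balances fall → −26.5B.
Net: 0 − 14 + 0 − 4.5 − 26.5 = -45 billion.

-45 billion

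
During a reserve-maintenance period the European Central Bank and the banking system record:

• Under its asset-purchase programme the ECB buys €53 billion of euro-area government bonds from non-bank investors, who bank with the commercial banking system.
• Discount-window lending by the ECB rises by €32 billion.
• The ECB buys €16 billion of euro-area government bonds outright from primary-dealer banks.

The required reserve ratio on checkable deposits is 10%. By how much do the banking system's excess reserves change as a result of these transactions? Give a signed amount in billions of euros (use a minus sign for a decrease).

+€95.7 billion

Asset purchase (from non-banks) €53 billion: reserves +€53B, deposits +€53B.
Discount-window loan €32 billion: reserves +€32B, deposits 0.
OMO purchase (from banks) €16 billion: reserves +€16B, deposits 0.
Totals: Δreserves = +€101B, Δdeposits = +€53B.
Δrequired reserves = 10% × +€53B = +€5.3B.
Δexcess reserves = Δreserves − Δrequired = +€101B − (+€5.3B) = +€95.7 billion.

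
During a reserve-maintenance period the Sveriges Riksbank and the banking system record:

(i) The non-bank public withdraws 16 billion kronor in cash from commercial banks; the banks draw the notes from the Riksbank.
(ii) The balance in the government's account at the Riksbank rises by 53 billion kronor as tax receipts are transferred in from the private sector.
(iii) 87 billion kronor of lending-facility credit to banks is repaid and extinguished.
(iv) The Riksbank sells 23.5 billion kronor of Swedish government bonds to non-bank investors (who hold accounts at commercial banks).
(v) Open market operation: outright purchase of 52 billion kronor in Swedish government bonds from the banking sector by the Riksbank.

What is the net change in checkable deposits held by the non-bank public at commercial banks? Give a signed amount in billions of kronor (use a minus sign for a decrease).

Riksbank balance sheet:
  Assets:      Securities +28.5B, Loans to banks −87B
  Liabilities: Bank reserves −127.5B, Currency in circulation +16B, Government deposits +53B
Commercial banking system:
  Assets:      Reserves at CB −127.5B, Securities −52B
  Liabilities: Checkable deposits −92.5B, Borrowings from CB −87B
So the change in checkable deposits held by the non-bank public at commercial banks is -92.5 billion.

-92.5 billion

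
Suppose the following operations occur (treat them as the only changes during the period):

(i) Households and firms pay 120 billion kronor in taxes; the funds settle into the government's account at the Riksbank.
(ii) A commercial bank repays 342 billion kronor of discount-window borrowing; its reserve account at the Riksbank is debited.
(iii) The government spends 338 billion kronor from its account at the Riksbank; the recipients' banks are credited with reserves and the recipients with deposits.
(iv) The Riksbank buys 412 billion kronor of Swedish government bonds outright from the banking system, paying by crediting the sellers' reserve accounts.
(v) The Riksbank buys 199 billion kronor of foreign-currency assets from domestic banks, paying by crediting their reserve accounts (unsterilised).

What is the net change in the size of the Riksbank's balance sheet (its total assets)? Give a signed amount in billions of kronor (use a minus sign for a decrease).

Government account inflow 120 billion kronor: only the composition of liabilities changes → 0.
Discount-window repayment 342 billion kronor: a Riksbank asset is shed → −342B.
Government spending 338 billion kronor: only the composition of liabilities changes → 0.
OMO purchase (from banks) 412 billion kronor: a Riksbank asset is acquired → +412B.
FX purchase 199 billion kronor: a Riksbank asset is acquired → +199B.
Net: 0 − 342 + 0 + 412 + 199 = +269 billion.

+269 billion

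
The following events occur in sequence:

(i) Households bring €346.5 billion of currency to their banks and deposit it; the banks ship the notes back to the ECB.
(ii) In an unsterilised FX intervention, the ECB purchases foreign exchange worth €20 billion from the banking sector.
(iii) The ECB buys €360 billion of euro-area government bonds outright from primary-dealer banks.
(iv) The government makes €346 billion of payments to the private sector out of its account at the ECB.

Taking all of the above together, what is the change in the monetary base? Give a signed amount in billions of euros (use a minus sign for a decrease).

+€726 billion

Currency deposit €346.5 billion: just a shift between currency and reserves — both are base money → 0.
FX purchase €20 billion: ECB balance sheet expands → +€20B.
OMO purchase (from banks) €360 billion: ECB balance sheet expands → +€360B.
Government spending €346 billion: a non-base liability converts back to reserves → +€346B.
Net: 0 + 20 + 360 + 346 = +€726 billion.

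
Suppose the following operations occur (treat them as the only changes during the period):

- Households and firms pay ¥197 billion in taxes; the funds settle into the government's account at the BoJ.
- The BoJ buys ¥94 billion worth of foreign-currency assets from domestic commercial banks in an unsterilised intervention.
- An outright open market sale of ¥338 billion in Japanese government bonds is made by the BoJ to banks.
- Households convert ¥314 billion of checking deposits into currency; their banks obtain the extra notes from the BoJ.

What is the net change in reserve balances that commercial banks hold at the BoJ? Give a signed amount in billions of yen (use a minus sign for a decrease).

BoJ balance sheet:
  Assets:      Securities −¥338B, Foreign assets +¥94B
  Liabilities: Bank reserves −¥755B, Currency in circulation +¥314B, Government deposits +¥197B
So the change in reserve balances that commercial banks hold at the BoJ is -¥755 billion.

-¥755 billion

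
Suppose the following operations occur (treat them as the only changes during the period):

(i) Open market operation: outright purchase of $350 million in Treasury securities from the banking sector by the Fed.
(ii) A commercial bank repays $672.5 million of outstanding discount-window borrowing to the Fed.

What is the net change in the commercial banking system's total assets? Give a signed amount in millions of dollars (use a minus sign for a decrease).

-$672.5 million

OMO purchase (from banks) $350 million: just an asset swap on bank balance sheets → 0.
Discount-window repayment $672.5 million: bank balance sheets shrink → −$672.5M.
Net: 0 − 672.5 = -$672.5 million.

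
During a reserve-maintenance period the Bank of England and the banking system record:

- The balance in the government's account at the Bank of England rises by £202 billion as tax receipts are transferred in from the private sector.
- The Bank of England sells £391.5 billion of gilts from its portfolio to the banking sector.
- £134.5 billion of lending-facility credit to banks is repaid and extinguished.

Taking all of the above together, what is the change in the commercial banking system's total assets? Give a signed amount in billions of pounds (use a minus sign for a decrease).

Bank of England balance sheet:
  Assets:      Securities −£391.5B, Loans to banks −£134.5B
  Liabilities: Bank reserves −£728B, Government deposits +£202B
Commercial banking system:
  Assets:      Reserves at CB −£728B, Securities +£391.5B
  Liabilities: Checkable deposits −£202B, Borrowings from CB −£134.5B
Change in total bank assets = -£336.5 billion.

-£336.5 billion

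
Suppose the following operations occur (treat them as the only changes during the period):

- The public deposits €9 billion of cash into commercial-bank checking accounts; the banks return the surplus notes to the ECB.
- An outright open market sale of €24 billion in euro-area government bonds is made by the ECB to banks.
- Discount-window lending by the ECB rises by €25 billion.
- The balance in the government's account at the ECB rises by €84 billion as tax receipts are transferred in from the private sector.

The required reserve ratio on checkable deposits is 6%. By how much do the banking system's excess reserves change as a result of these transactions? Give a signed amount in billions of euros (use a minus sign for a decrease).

-€69.5 billion

Currency deposit €9 billion: reserves +€9B, deposits +€9B.
OMO sale (to banks) €24 billion: reserves −€24B, deposits 0.
Discount-window loan €25 billion: reserves +€25B, deposits 0.
Government account inflow €84 billion: reserves −€84B, deposits −€84B.
Totals: Δreserves = −€74B, Δdeposits = −€75B.
Δrequired reserves = 6% × −€75B = −€4.5B.
Δexcess reserves = Δreserves − Δrequired = −€74B − (−€4.5B) = -€69.5 billion.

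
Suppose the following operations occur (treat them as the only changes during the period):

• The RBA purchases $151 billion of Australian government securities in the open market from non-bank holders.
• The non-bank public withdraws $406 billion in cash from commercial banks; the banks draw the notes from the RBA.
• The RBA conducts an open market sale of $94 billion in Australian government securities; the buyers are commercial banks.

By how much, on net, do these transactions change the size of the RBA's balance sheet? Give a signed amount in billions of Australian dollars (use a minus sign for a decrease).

+$57 billion

Asset purchase (from non-banks) $151 billion: an RBA asset is acquired → +$151B.
Currency withdrawal $406 billion: only the composition of liabilities changes → 0.
OMO sale (to banks) $94 billion: an RBA asset is shed → −$94B.
Net: 151 + 0 − 94 = +$57 billion.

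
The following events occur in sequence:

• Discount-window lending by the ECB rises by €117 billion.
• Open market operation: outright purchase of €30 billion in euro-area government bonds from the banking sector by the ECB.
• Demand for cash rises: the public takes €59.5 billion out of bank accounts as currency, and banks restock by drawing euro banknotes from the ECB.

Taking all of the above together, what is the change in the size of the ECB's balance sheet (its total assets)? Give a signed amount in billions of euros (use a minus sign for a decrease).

+€147 billion

ECB balance sheet:
  Assets:      Securities +€30B, Loans to banks +€117B
  Liabilities: Bank reserves +€87.5B, Currency in circulation +€59.5B
Commercial banking system:
  Assets:      Reserves at CB +€87.5B, Securities −€30B
  Liabilities: Checkable deposits −€59.5B, Borrowings from CB +€117B
Change in total ECB assets = +€147 billion.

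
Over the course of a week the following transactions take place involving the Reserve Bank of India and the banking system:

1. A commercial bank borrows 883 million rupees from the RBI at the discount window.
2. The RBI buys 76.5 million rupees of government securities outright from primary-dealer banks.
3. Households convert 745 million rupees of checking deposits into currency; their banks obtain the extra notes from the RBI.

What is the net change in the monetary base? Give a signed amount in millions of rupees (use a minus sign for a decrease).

+959.5 million

Discount-window loan 883 million rupees: RBI balance sheet expands → +883M.
OMO purchase (from banks) 76.5 million rupees: RBI balance sheet expands → +76.5M.
Currency withdrawal 745 million rupees: just a shift between currency and reserves — both are base money → 0.
Net: 883 + 76.5 + 0 = +959.5 million.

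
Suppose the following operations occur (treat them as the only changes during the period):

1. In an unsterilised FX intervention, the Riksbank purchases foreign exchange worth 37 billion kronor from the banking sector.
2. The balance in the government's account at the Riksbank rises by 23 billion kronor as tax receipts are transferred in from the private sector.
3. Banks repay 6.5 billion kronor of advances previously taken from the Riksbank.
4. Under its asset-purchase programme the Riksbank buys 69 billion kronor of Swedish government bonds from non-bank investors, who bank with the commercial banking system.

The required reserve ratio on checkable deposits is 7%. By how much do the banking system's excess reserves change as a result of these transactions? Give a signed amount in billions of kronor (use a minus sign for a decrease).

FX purchase 37 billion kronor: reserves +37B, deposits 0.
Government account inflow 23 billion kronor: reserves −23B, deposits −23B.
Discount-window repayment 6.5 billion kronor: reserves −6.5B, deposits 0.
Asset purchase (from non-banks) 69 billion kronor: reserves +69B, deposits +69B.
Totals: Δreserves = +76.5B, Δdeposits = +46B.
Δrequired reserves = 7% × +46B = +3.22B.
Δexcess reserves = Δreserves − Δrequired = +76.5B − (+3.22B) = +73.28 billion.

+73.28 billion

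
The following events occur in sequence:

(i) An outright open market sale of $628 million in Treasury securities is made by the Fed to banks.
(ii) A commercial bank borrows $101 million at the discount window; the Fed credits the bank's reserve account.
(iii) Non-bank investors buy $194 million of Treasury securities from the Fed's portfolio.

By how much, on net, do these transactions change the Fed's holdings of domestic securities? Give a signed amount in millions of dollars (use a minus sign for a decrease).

OMO sale (to banks) $628 million: securities removed from the Fed's portfolio → −$628M.
Discount-window loan $101 million: the Fed's securities portfolio is untouched → 0.
Asset sale (to non-banks) $194 million: securities removed from the Fed's portfolio → −$194M.
Net: −628 + 0 − 194 = -$822 million.

-$822 million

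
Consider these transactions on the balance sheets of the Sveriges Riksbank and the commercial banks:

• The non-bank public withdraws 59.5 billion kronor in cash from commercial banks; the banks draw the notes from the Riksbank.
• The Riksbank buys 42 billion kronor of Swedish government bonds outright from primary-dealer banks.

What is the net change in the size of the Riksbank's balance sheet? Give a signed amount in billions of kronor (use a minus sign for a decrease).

Currency withdrawal 59.5 billion kronor: only the composition of liabilities changes → 0.
OMO purchase (from banks) 42 billion kronor: a Riksbank asset is acquired → +42B.
Net: 0 + 42 = +42 billion.

+42 billion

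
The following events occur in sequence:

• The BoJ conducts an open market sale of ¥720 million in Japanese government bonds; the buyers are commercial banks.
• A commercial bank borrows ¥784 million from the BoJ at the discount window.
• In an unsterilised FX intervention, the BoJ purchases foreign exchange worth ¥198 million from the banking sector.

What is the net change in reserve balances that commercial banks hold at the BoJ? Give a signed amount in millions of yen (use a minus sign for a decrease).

+¥262 million

BoJ balance sheet:
  Assets:      Securities −¥720M, Loans to banks +¥784M, Foreign assets +¥198M
  Liabilities: Bank reserves +¥262M
So the change in reserve balances that commercial banks hold at the BoJ is +¥262 million.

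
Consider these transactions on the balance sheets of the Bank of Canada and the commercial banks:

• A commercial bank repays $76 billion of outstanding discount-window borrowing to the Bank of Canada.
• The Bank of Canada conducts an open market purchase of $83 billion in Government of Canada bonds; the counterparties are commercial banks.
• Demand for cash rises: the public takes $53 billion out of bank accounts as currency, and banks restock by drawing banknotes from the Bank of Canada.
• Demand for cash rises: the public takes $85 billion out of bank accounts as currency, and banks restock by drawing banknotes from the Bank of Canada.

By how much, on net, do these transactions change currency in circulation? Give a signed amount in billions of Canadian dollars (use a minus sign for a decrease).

+$138 billion

Discount-window repayment $76 billion: no currency enters or leaves circulation → 0.
OMO purchase (from banks) $83 billion: no currency enters or leaves circulation → 0.
Currency withdrawal $53 billion: notes leave the central bank → +$53B.
Currency withdrawal $85 billion: notes leave the central bank → +$85B.
Net: 0 + 0 + 53 + 85 = +$138 billion.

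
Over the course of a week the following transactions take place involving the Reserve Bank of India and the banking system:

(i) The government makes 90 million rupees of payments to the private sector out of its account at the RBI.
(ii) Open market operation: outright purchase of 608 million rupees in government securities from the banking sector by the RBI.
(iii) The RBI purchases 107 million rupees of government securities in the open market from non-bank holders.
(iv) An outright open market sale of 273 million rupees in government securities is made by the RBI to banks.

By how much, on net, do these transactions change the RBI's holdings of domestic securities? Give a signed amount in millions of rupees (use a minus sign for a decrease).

+442 million

Government spending 90 million rupees: the RBI's securities portfolio is untouched → 0.
OMO purchase (from banks) 608 million rupees: securities added to the RBI's portfolio → +608M.
Asset purchase (from non-banks) 107 million rupees: securities added to the RBI's portfolio → +107M.
OMO sale (to banks) 273 million rupees: securities removed from the RBI's portfolio → −273M.
Net: 0 + 608 + 107 − 273 = +442 million.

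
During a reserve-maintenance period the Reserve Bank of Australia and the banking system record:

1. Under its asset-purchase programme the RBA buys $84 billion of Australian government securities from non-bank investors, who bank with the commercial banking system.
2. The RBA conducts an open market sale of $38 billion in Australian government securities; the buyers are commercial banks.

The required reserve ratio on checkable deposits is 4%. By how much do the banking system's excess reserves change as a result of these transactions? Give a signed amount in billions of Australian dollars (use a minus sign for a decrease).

Asset purchase (from non-banks) $84 billion: reserves +$84B, deposits +$84B.
OMO sale (to banks) $38 billion: reserves −$38B, deposits 0.
Totals: Δreserves = +$46B, Δdeposits = +$84B.
Δrequired reserves = 4% × +$84B = +$3.36B.
Δexcess reserves = Δreserves − Δrequired = +$46B − (+$3.36B) = +$42.64 billion.

+$42.64 billion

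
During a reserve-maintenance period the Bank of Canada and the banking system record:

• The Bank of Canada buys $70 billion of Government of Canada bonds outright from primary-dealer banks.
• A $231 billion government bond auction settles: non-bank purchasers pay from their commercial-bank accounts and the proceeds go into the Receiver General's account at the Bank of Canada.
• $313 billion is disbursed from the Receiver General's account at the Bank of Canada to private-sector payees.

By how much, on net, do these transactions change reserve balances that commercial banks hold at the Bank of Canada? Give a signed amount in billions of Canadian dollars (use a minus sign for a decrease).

Bank of Canada balance sheet:
  Assets:      Securities +$70B
  Liabilities: Bank reserves +$152B, Government deposits −$82B
Commercial banking system:
  Assets:      Reserves at CB +$152B, Securities −$70B
  Liabilities: Checkable deposits +$82B
So the change in reserve balances that commercial banks hold at the Bank of Canada is +$152 billion.

+$152 billion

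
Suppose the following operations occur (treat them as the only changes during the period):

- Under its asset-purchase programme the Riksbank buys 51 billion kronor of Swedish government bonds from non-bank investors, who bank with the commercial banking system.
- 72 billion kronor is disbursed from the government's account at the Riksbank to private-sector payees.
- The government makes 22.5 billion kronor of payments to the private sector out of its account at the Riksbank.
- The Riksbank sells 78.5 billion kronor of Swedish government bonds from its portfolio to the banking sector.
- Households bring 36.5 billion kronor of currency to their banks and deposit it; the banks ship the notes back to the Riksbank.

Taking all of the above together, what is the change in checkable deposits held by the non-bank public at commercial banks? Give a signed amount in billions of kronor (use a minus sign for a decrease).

Asset purchase (from non-banks) 51 billion kronor: non-bank counterparties' bank balances rise → +51B.
Government spending 72 billion kronor: non-bank counterparties' bank balances rise → +72B.
Government spending 22.5 billion kronor: non-bank counterparties' bank balances rise → +22.5B.
OMO sale (to banks) 78.5 billion kronor: the counterparty is a bank, so public deposits are unchanged → 0.
Currency deposit 36.5 billion kronor: non-bank counterparties' bank balances rise → +36.5B.
Net: 51 + 72 + 22.5 + 0 + 36.5 = +182 billion.

+182 billion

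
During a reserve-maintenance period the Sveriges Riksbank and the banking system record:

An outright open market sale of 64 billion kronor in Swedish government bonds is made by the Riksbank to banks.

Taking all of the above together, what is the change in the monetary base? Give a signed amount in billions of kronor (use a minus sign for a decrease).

Riksbank balance sheet:
  Assets:      Securities −64B
  Liabilities: Bank reserves −64B
Monetary base = currency + reserves: 0 + (−64B) = -64 billion.

-64 billion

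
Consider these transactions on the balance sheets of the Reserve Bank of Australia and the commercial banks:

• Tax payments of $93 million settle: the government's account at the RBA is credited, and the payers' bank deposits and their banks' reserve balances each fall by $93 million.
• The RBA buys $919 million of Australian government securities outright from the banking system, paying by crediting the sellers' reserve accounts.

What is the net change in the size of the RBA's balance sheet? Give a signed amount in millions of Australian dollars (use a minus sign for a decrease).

RBA balance sheet:
  Assets:      Securities +$919M
  Liabilities: Bank reserves +$826M, Government deposits +$93M
Change in total RBA assets = +$919 million.

+$919 million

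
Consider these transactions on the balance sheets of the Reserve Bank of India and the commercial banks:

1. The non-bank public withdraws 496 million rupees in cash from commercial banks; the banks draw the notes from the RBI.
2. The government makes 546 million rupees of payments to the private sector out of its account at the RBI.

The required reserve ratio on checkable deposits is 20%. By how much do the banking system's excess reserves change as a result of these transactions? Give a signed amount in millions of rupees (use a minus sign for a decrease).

Currency withdrawal 496 million rupees: reserves −496M, deposits −496M.
Government spending 546 million rupees: reserves +546M, deposits +546M.
Totals: Δreserves = +50M, Δdeposits = +50M.
Δrequired reserves = 20% × +50M = +10M.
Δexcess reserves = Δreserves − Δrequired = +50M − (+10M) = +40 million.

+40 million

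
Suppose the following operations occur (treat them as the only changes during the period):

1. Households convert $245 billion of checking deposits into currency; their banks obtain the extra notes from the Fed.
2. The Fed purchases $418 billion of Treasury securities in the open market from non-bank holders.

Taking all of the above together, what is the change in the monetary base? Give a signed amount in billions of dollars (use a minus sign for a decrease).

+$418 billion

Fed balance sheet:
  Assets:      Securities +$418B
  Liabilities: Bank reserves +$173B, Currency in circulation +$245B
Monetary base = currency + reserves: +$245B + (+$173B) = +$418 billion.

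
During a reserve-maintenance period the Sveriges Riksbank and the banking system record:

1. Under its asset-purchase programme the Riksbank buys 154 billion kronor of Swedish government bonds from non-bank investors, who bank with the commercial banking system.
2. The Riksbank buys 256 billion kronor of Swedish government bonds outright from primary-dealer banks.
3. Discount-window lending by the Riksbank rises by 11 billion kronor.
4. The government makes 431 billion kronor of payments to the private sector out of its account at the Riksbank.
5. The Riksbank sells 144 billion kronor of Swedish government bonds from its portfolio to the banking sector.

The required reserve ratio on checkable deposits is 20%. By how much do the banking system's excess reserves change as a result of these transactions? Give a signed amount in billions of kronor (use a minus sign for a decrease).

Asset purchase (from non-banks) 154 billion kronor: reserves +154B, deposits +154B.
OMO purchase (from banks) 256 billion kronor: reserves +256B, deposits 0.
Discount-window loan 11 billion kronor: reserves +11B, deposits 0.
Government spending 431 billion kronor: reserves +431B, deposits +431B.
OMO sale (to banks) 144 billion kronor: reserves −144B, deposits 0.
Totals: Δreserves = +708B, Δdeposits = +585B.
Δrequired reserves = 20% × +585B = +117B.
Δexcess reserves = Δreserves − Δrequired = +708B − (+117B) = +591 billion.

+591 billion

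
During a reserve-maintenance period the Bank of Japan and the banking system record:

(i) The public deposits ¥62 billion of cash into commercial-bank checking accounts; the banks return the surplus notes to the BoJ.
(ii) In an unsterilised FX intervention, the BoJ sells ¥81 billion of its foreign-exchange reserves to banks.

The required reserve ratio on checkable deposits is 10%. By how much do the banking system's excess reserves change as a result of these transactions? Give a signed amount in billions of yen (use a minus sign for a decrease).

Currency deposit ¥62 billion: reserves +¥62B, deposits +¥62B.
FX sale ¥81 billion: reserves −¥81B, deposits 0.
Totals: Δreserves = −¥19B, Δdeposits = +¥62B.
Δrequired reserves = 10% × +¥62B = +¥6.2B.
Δexcess reserves = Δreserves − Δrequired = −¥19B − (+¥6.2B) = -¥25.2 billion.

-¥25.2 billion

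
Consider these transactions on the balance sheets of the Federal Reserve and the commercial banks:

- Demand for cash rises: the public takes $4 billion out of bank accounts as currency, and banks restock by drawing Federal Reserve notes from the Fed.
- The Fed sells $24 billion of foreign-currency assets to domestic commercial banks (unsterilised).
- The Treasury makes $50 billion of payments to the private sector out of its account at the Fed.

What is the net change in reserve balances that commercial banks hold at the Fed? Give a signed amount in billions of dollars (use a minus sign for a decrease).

Currency withdrawal $4 billion: banks swap reserves for currency → −$4B.
FX sale $24 billion: the buying banks pay out of their reserve balances → −$24B.
Government spending $50 billion: government payments flow into bank reserve accounts → +$50B.
Net: −4 − 24 + 50 = +$22 billion.

+$22 billion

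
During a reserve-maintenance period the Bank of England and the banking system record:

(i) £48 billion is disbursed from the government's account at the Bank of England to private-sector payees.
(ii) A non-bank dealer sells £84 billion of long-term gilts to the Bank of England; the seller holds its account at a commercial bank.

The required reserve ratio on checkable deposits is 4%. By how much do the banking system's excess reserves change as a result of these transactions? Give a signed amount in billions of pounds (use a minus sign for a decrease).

Government spending £48 billion: reserves +£48B, deposits +£48B.
Asset purchase (from non-banks) £84 billion: reserves +£84B, deposits +£84B.
Totals: Δreserves = +£132B, Δdeposits = +£132B.
Δrequired reserves = 4% × +£132B = +£5.28B.
Δexcess reserves = Δreserves − Δrequired = +£132B − (+£5.28B) = +£126.72 billion.

+£126.72 billion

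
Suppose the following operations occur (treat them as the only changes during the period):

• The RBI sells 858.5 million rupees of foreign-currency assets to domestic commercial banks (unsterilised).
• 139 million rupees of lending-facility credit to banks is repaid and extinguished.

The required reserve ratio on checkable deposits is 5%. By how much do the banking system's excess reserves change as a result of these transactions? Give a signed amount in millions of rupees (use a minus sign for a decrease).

-997.5 million

FX sale 858.5 million rupees: reserves −858.5M, deposits 0.
Discount-window repayment 139 million rupees: reserves −139M, deposits 0.
Totals: Δreserves = −997.5M, Δdeposits = 0.
Δrequired reserves = 5% × 0 = 0.
Δexcess reserves = Δreserves − Δrequired = −997.5M − (0) = -997.5 million.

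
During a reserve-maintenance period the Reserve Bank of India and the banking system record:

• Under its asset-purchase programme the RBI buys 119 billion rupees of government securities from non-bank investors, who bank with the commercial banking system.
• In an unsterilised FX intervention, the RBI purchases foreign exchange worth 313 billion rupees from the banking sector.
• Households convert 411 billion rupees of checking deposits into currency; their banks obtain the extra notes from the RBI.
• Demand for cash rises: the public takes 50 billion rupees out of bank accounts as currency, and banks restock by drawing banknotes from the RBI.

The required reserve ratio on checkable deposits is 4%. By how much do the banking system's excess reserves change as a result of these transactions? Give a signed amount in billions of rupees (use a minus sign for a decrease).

Asset purchase (from non-banks) 119 billion rupees: reserves +119B, deposits +119B.
FX purchase 313 billion rupees: reserves +313B, deposits 0.
Currency withdrawal 411 billion rupees: reserves −411B, deposits −411B.
Currency withdrawal 50 billion rupees: reserves −50B, deposits −50B.
Totals: Δreserves = −29B, Δdeposits = −342B.
Δrequired reserves = 4% × −342B = −13.68B.
Δexcess reserves = Δreserves − Δrequired = −29B − (−13.68B) = -15.32 billion.

-15.32 billion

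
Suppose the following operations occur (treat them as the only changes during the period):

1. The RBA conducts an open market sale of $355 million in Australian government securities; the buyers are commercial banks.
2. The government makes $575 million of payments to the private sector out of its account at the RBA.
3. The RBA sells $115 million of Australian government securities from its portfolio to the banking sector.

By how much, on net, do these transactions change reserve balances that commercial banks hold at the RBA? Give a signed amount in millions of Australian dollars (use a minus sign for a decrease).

RBA balance sheet:
  Assets:      Securities −$470M
  Liabilities: Bank reserves +$105M, Government deposits −$575M
So the change in reserve balances that commercial banks hold at the RBA is +$105 million.

+$105 million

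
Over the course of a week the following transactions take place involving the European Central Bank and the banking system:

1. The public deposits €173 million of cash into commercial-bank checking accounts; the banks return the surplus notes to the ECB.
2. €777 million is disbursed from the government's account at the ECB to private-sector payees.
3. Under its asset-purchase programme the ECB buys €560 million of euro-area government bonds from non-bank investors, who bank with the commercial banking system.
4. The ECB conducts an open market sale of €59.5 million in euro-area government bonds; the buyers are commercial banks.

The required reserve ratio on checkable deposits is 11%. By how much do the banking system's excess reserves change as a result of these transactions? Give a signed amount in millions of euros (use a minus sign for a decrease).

Currency deposit €173 million: reserves +€173M, deposits +€173M.
Government spending €777 million: reserves +€777M, deposits +€777M.
Asset purchase (from non-banks) €560 million: reserves +€560M, deposits +€560M.
OMO sale (to banks) €59.5 million: reserves −€59.5M, deposits 0.
Totals: Δreserves = +€1450.5M, Δdeposits = +€1510M.
Δrequired reserves = 11% × +€1510M = +€166.1M.
Δexcess reserves = Δreserves − Δrequired = +€1450.5M − (+€166.1M) = +€1284.4 million.

+€1284.4 million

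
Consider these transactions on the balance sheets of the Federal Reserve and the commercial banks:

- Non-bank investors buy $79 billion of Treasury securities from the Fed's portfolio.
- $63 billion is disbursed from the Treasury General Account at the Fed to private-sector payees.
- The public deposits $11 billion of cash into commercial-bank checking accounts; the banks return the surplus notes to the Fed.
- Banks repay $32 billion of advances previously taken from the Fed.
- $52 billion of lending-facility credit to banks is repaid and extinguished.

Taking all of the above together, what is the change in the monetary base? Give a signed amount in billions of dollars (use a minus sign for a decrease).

-$100 billion

Asset sale (to non-banks) $79 billion: Fed balance sheet contracts → −$79B.
Government spending $63 billion: a non-base liability converts back to reserves → +$63B.
Currency deposit $11 billion: just a shift between currency and reserves — both are base money → 0.
Discount-window repayment $32 billion: Fed balance sheet contracts → −$32B.
Discount-window repayment $52 billion: Fed balance sheet contracts → −$52B.
Net: −79 + 63 + 0 − 32 − 52 = -$100 billion.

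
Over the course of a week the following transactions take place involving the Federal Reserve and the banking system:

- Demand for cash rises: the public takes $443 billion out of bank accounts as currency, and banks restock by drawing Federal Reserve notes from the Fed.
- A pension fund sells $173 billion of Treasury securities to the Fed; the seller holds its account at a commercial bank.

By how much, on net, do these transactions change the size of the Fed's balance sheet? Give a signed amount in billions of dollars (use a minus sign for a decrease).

+$173 billion

Currency withdrawal $443 billion: only the composition of liabilities changes → 0.
Asset purchase (from non-banks) $173 billion: a Fed asset is acquired → +$173B.
Net: 0 + 173 = +$173 billion.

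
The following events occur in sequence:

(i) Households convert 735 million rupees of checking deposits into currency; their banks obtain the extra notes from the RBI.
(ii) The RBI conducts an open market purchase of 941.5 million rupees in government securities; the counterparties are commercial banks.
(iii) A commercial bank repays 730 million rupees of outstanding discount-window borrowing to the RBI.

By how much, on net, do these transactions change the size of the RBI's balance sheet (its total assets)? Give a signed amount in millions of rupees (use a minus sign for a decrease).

+211.5 million

RBI balance sheet:
  Assets:      Securities +941.5M, Loans to banks −730M
  Liabilities: Bank reserves −523.5M, Currency in circulation +735M
Commercial banking system:
  Assets:      Reserves at CB −523.5M, Securities −941.5M
  Liabilities: Checkable deposits −735M, Borrowings from CB −730M
Change in total RBI assets = +211.5 million.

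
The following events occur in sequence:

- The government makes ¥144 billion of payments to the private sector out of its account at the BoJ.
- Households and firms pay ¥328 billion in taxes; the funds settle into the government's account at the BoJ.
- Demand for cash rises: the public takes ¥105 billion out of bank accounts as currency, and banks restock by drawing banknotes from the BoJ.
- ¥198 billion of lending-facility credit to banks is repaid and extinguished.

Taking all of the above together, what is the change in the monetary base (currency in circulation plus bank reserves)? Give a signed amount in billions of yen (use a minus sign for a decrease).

Government spending ¥144 billion: a non-base liability converts back to reserves → +¥144B.
Government account inflow ¥328 billion: reserves shift to a non-base liability → −¥328B.
Currency withdrawal ¥105 billion: just a shift between currency and reserves — both are base money → 0.
Discount-window repayment ¥198 billion: BoJ balance sheet contracts → −¥198B.
Net: 144 − 328 + 0 − 198 = -¥382 billion.

-¥382 billion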